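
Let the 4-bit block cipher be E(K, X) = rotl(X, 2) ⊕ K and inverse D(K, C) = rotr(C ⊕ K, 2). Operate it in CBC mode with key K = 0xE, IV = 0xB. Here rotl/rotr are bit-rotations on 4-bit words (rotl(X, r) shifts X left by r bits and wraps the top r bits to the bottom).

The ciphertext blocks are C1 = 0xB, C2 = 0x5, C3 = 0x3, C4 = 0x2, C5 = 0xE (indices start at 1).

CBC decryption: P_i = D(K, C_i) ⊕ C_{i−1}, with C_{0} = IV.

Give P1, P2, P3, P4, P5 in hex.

P1: D(K, 0xB) = 0x5; 0x5 ⊕ 0xB = 0xE.
P2: D(K, 0x5) = 0xE; 0xE ⊕ 0xB = 0x5.
P3: D(K, 0x3) = 0x7; 0x7 ⊕ 0x5 = 0x2.
P4: D(K, 0x2) = 0x3; 0x3 ⊕ 0x3 = 0x0.
P5: D(K, 0xE) = 0x0; 0x0 ⊕ 0x2 = 0x2.

P1 = 0xE, P2 = 0x5, P3 = 0x2, P4 = 0x0, P5 = 0x2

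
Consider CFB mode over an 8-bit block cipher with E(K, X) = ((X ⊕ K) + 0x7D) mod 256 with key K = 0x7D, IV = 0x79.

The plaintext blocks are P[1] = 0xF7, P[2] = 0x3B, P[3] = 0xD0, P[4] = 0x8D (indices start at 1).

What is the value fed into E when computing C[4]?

0x9B

CFB encryption: C_i = P_i ⊕ E(K, C_{i−1}), with C_{0} = IV.
C[1]: E(K, 0x79) = 0x81; 0xF7 ⊕ 0x81 = 0x76.
C[2]: E(K, 0x76) = 0x88; 0x3B ⊕ 0x88 = 0xB3.
C[3]: E(K, 0xB3) = 0x4B; 0xD0 ⊕ 0x4B = 0x9B.
C[4]: E(K, 0x9B) = 0x63; 0x8D ⊕ 0x63 = 0xEE.
So the input to E for block [4] is 0x9B.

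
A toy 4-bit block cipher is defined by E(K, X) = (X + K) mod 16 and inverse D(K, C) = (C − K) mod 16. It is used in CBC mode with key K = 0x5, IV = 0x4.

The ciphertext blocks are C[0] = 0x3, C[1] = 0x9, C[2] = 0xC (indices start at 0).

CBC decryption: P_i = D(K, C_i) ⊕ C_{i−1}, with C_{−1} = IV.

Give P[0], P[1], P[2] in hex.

P[0]: D(K, 0x3) = 0xE; 0xE ⊕ 0x4 = 0xA.
P[1]: D(K, 0x9) = 0x4; 0x4 ⊕ 0x3 = 0x7.
P[2]: D(K, 0xC) = 0x7; 0x7 ⊕ 0x9 = 0xE.

P[0] = 0xA, P[1] = 0x7, P[2] = 0xE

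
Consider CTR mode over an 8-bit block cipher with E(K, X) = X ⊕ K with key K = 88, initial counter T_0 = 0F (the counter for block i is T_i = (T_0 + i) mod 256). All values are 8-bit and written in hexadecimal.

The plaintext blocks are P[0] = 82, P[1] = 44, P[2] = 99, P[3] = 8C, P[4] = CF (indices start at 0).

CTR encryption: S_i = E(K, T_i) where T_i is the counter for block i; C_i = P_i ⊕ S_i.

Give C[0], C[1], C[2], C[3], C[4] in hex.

C[0] = 05, C[1] = DC, C[2] = 00, C[3] = 16, C[4] = 54

C[0]: T = 0F, S = E(K, T) = 87; 82 ⊕ 87 = 05.
C[1]: T = 10, S = E(K, T) = 98; 44 ⊕ 98 = DC.
C[2]: T = 11, S = E(K, T) = 99; 99 ⊕ 99 = 00.
C[3]: T = 12, S = E(K, T) = 9A; 8C ⊕ 9A = 16.
C[4]: T = 13, S = E(K, T) = 9B; CF ⊕ 9B = 54.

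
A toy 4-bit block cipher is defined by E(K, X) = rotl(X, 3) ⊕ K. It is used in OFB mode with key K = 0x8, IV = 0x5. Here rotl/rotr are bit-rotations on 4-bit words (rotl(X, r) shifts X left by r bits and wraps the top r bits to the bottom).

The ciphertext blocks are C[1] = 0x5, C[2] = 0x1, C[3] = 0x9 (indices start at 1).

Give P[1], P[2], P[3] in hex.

P[1] = 0x7, P[2] = 0x8, P[3] = 0xD

OFB decryption: S_i = E(K, S_{i−1}) with S_{0} = IV; P_i = C_i ⊕ S_i.
P[1]: S = E(K, 0x5) = 0x2; 0x5 ⊕ 0x2 = 0x7.
P[2]: S = E(K, 0x2) = 0x9; 0x1 ⊕ 0x9 = 0x8.
P[3]: S = E(K, 0x9) = 0x4; 0x9 ⊕ 0x4 = 0xD.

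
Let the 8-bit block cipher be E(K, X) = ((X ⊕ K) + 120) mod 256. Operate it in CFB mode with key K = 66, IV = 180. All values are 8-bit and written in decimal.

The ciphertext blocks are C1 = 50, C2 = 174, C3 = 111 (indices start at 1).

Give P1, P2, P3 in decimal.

CFB decryption: P_i = C_i ⊕ E(K, C_{i−1}), with C_{0} = IV.
P1: E(K, 180) = 110; 50 ⊕ 110 = 92.
P2: E(K, 50) = 232; 174 ⊕ 232 = 70.
P3: E(K, 174) = 100; 111 ⊕ 100 = 11.

P1 = 92, P2 = 70, P3 = 11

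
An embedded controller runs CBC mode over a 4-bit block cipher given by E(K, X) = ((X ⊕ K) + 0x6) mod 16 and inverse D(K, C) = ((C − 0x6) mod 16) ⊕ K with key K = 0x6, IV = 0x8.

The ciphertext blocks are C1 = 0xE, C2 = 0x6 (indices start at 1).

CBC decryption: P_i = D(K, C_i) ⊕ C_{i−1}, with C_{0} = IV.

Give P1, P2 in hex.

P1: D(K, 0xE) = 0xE; 0xE ⊕ 0x8 = 0x6.
P2: D(K, 0x6) = 0x6; 0x6 ⊕ 0xE = 0x8.

P1 = 0x6, P2 = 0x8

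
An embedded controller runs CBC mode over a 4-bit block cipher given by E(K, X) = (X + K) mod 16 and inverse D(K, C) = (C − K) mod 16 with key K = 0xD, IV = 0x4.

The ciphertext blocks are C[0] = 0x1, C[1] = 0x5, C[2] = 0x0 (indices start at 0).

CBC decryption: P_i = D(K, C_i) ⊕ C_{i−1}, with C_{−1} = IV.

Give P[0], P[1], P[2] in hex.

P[0]: D(K, 0x1) = 0x4; 0x4 ⊕ 0x4 = 0x0.
P[1]: D(K, 0x5) = 0x8; 0x8 ⊕ 0x1 = 0x9.
P[2]: D(K, 0x0) = 0x3; 0x3 ⊕ 0x5 = 0x6.

P[0] = 0x0, P[1] = 0x9, P[2] = 0x6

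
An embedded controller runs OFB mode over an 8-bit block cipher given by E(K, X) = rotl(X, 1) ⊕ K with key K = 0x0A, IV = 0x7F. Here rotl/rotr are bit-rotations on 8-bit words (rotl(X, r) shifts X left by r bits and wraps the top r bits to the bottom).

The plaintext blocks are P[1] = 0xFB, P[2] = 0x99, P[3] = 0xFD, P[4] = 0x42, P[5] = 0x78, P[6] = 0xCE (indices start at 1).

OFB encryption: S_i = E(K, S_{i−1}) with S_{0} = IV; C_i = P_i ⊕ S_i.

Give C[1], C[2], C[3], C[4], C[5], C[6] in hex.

C[1]: S = E(K, 0x7F) = 0xF4; 0xFB ⊕ 0xF4 = 0x0F.
C[2]: S = E(K, 0xF4) = 0xE3; 0x99 ⊕ 0xE3 = 0x7A.
C[3]: S = E(K, 0xE3) = 0xCD; 0xFD ⊕ 0xCD = 0x30.
C[4]: S = E(K, 0xCD) = 0x91; 0x42 ⊕ 0x91 = 0xD3.
C[5]: S = E(K, 0x91) = 0x29; 0x78 ⊕ 0x29 = 0x51.
C[6]: S = E(K, 0x29) = 0x58; 0xCE ⊕ 0x58 = 0x96.

C[1] = 0x0F, C[2] = 0x7A, C[3] = 0x30, C[4] = 0xD3, C[5] = 0x51, C[6] = 0x96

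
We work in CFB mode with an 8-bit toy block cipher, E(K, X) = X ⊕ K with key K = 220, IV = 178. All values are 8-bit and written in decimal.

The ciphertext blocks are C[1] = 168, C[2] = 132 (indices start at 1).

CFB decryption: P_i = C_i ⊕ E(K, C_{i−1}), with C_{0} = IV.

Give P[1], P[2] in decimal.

P[1] = 198, P[2] = 240

P[1]: E(K, 178) = 110; 168 ⊕ 110 = 198.
P[2]: E(K, 168) = 116; 132 ⊕ 116 = 240.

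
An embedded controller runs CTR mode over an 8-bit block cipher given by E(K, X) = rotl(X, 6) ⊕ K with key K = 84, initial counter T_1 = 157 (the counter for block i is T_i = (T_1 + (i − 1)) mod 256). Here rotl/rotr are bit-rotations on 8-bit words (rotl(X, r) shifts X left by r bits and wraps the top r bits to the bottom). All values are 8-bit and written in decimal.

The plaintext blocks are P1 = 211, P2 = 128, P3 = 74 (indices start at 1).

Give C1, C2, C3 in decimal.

C1 = 224, C2 = 115, C3 = 249

CTR encryption: S_i = E(K, T_i) where T_i is the counter for block i; C_i = P_i ⊕ S_i.
C1: T = 157, S = E(K, T) = 51; 211 ⊕ 51 = 224.
C2: T = 158, S = E(K, T) = 243; 128 ⊕ 243 = 115.
C3: T = 159, S = E(K, T) = 179; 74 ⊕ 179 = 249.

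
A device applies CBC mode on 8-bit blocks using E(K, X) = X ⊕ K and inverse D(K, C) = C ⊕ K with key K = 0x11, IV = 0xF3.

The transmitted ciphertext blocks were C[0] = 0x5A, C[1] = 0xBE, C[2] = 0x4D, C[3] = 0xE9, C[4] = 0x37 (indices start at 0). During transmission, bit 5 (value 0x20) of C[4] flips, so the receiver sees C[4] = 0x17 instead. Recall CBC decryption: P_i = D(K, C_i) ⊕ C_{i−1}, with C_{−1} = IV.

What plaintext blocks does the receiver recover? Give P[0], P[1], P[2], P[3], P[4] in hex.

P[0] = 0xB8, P[1] = 0xF5, P[2] = 0xE2, P[3] = 0xB5, P[4] = 0xEF

Only C[4] changed, to 0x17. In CBC, a change in C_i garbles P_i and flips the same bit in P_{i+1}. Decrypting the received ciphertext:
P[0]: D(K, 0x5A) = 0x4B; 0x4B ⊕ 0xF3 = 0xB8.
P[1]: D(K, 0xBE) = 0xAF; 0xAF ⊕ 0x5A = 0xF5.
P[2]: D(K, 0x4D) = 0x5C; 0x5C ⊕ 0xBE = 0xE2.
P[3]: D(K, 0xE9) = 0xF8; 0xF8 ⊕ 0x4D = 0xB5.
P[4]: D(K, 0x17) = 0x06; 0x06 ⊕ 0xE9 = 0xEF.
Blocks that differ from the original plaintext: P[4].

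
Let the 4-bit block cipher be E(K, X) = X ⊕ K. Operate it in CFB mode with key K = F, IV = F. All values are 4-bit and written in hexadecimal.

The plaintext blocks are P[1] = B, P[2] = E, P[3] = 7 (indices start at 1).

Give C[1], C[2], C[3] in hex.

CFB encryption: C_i = P_i ⊕ E(K, C_{i−1}), with C_{0} = IV.
C[1]: E(K, F) = 0; B ⊕ 0 = B.
C[2]: E(K, B) = 4; E ⊕ 4 = A.
C[3]: E(K, A) = 5; 7 ⊕ 5 = 2.

C[1] = B, C[2] = A, C[3] = 2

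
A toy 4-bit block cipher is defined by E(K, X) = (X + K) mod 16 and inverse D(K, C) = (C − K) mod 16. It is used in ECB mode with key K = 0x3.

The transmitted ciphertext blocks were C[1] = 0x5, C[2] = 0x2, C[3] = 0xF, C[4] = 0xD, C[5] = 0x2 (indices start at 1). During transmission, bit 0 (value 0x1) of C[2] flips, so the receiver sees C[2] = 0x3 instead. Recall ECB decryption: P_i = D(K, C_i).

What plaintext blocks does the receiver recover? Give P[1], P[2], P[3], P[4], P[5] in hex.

P[1] = 0x2, P[2] = 0x0, P[3] = 0xC, P[4] = 0xA, P[5] = 0xF

Only C[2] changed, to 0x3. In ECB, a change in C_i affects only P_i. Decrypting the received ciphertext:
P[1]: D(K, 0x5) = 0x2.
P[2]: D(K, 0x3) = 0x0.
P[3]: D(K, 0xF) = 0xC.
P[4]: D(K, 0xD) = 0xA.
P[5]: D(K, 0x2) = 0xF.
Blocks that differ from the original plaintext: P[2].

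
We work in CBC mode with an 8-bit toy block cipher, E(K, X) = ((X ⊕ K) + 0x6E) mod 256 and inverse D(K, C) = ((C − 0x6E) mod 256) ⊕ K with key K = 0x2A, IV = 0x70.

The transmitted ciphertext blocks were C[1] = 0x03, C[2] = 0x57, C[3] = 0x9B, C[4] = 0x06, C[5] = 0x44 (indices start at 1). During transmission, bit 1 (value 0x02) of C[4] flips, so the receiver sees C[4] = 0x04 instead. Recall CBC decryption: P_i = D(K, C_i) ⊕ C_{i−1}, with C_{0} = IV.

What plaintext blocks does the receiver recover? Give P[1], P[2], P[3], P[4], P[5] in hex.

P[1] = 0xCF, P[2] = 0xC0, P[3] = 0x50, P[4] = 0x27, P[5] = 0xF8

Only C[4] changed, to 0x04. In CBC, a change in C_i garbles P_i and flips the same bit in P_{i+1}. Decrypting the received ciphertext:
P[1]: D(K, 0x03) = 0xBF; 0xBF ⊕ 0x70 = 0xCF.
P[2]: D(K, 0x57) = 0xC3; 0xC3 ⊕ 0x03 = 0xC0.
P[3]: D(K, 0x9B) = 0x07; 0x07 ⊕ 0x57 = 0x50.
P[4]: D(K, 0x04) = 0xBC; 0xBC ⊕ 0x9B = 0x27.
P[5]: D(K, 0x44) = 0xFC; 0xFC ⊕ 0x04 = 0xF8.
Blocks that differ from the original plaintext: P[4], P[5].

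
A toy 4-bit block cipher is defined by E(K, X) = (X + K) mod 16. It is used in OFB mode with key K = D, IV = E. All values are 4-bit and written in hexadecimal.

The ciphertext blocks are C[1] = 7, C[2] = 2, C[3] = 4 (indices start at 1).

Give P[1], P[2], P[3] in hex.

OFB decryption: S_i = E(K, S_{i−1}) with S_{0} = IV; P_i = C_i ⊕ S_i.
P[1]: S = E(K, E) = B; 7 ⊕ B = C.
P[2]: S = E(K, B) = 8; 2 ⊕ 8 = A.
P[3]: S = E(K, 8) = 5; 4 ⊕ 5 = 1.

P[1] = C, P[2] = A, P[3] = 1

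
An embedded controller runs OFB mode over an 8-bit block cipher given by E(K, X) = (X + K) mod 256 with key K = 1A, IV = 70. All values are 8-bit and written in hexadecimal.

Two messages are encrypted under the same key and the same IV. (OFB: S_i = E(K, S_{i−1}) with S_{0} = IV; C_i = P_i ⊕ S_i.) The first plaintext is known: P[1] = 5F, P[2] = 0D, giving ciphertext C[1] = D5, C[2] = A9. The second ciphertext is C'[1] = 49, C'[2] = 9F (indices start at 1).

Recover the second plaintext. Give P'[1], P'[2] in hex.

In OFB with a reused IV, both messages share the same keystream S_i, so C_i ⊕ C'_i = P_i ⊕ P'_i and thus P'_i = P_i ⊕ C_i ⊕ C'_i.
P'[1]: 5F ⊕ D5 ⊕ 49 = C3.
P'[2]: 0D ⊕ A9 ⊕ 9F = 3B.

P'[1] = C3, P'[2] = 3B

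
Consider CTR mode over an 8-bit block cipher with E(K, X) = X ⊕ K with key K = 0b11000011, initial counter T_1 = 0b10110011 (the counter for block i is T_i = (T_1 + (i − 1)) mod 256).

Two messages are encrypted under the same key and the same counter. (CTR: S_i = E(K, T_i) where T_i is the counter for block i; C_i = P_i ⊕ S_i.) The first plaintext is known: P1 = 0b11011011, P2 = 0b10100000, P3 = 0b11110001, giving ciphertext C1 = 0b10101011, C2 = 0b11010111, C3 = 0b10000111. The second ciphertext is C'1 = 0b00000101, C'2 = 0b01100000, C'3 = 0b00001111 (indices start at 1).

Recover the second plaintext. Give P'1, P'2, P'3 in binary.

P'1 = 0b01110101, P'2 = 0b00010111, P'3 = 0b01111001

In CTR with a reused counter, both messages share the same keystream S_i, so C_i ⊕ C'_i = P_i ⊕ P'_i and thus P'_i = P_i ⊕ C_i ⊕ C'_i.
P'1: 0b11011011 ⊕ 0b10101011 ⊕ 0b00000101 = 0b01110101.
P'2: 0b10100000 ⊕ 0b11010111 ⊕ 0b01100000 = 0b00010111.
P'3: 0b11110001 ⊕ 0b10000111 ⊕ 0b00001111 = 0b01111001.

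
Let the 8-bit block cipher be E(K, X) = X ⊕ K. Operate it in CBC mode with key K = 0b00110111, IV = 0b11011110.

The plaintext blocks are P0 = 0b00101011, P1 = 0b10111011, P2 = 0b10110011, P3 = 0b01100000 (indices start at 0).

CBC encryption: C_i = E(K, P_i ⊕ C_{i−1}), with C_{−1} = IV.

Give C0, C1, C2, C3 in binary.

C0 = 0b11000010, C1 = 0b01001110, C2 = 0b11001010, C3 = 0b10011101

C0: P0 ⊕ 0b11011110 = 0b11110101; E(K, 0b11110101) = 0b11000010.
C1: P1 ⊕ 0b11000010 = 0b01111001; E(K, 0b01111001) = 0b01001110.
C2: P2 ⊕ 0b01001110 = 0b11111101; E(K, 0b11111101) = 0b11001010.
C3: P3 ⊕ 0b11001010 = 0b10101010; E(K, 0b10101010) = 0b10011101.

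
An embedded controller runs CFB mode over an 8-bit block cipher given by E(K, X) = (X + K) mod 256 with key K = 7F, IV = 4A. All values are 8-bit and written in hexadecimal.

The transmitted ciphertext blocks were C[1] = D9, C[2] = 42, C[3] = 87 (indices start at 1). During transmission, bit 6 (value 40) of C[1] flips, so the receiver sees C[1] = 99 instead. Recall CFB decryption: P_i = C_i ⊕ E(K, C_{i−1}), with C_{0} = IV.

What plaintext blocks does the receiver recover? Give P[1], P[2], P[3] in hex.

Only C[1] changed, to 99. In CFB, a change in C_i flips the same bit in P_i and garbles P_{i+1}. Decrypting the received ciphertext:
P[1]: E(K, 4A) = C9; 99 ⊕ C9 = 50.
P[2]: E(K, 99) = 18; 42 ⊕ 18 = 5A.
P[3]: E(K, 42) = C1; 87 ⊕ C1 = 46.
Blocks that differ from the original plaintext: P[1], P[2].

P[1] = 50, P[2] = 5A, P[3] = 46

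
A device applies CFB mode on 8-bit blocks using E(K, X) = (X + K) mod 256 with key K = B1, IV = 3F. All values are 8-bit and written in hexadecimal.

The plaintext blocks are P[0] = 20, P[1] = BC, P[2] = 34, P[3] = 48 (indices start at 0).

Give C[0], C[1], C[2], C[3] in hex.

CFB encryption: C_i = P_i ⊕ E(K, C_{i−1}), with C_{−1} = IV.
C[0]: E(K, 3F) = F0; 20 ⊕ F0 = D0.
C[1]: E(K, D0) = 81; BC ⊕ 81 = 3D.
C[2]: E(K, 3D) = EE; 34 ⊕ EE = DA.
C[3]: E(K, DA) = 8B; 48 ⊕ 8B = C3.

C[0] = D0, C[1] = 3D, C[2] = DA, C[3] = C3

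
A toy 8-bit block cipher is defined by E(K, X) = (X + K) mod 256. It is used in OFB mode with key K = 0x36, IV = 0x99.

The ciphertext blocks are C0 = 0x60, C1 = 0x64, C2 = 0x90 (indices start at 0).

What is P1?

OFB decryption: S_i = E(K, S_{i−1}) with S_{−1} = IV; P_i = C_i ⊕ S_i.
P0: S = E(K, 0x99) = 0xCF; 0x60 ⊕ 0xCF = 0xAF.
P1: S = E(K, 0xCF) = 0x05; 0x64 ⊕ 0x05 = 0x61.

P1 = 0x61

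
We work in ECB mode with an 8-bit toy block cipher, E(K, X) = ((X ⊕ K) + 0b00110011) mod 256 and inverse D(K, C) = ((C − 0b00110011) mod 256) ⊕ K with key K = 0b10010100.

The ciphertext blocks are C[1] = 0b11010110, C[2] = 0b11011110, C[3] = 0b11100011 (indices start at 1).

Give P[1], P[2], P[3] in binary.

ECB decryption: P_i = D(K, C_i).
P[1]: D(K, 0b11010110) = 0b00110111.
P[2]: D(K, 0b11011110) = 0b00111111.
P[3]: D(K, 0b11100011) = 0b00100100.

P[1] = 0b00110111, P[2] = 0b00111111, P[3] = 0b00100100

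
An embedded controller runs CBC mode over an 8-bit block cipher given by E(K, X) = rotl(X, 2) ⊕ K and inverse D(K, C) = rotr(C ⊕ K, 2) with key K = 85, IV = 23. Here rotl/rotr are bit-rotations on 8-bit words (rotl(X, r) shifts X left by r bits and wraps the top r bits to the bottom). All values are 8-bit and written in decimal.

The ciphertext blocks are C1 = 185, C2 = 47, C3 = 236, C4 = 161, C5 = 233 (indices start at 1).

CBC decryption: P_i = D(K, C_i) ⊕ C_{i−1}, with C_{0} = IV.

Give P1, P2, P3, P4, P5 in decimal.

P1 = 44, P2 = 39, P3 = 65, P4 = 209, P5 = 142

P1: D(K, 185) = 59; 59 ⊕ 23 = 44.
P2: D(K, 47) = 158; 158 ⊕ 185 = 39.
P3: D(K, 236) = 110; 110 ⊕ 47 = 65.
P4: D(K, 161) = 61; 61 ⊕ 236 = 209.
P5: D(K, 233) = 47; 47 ⊕ 161 = 142.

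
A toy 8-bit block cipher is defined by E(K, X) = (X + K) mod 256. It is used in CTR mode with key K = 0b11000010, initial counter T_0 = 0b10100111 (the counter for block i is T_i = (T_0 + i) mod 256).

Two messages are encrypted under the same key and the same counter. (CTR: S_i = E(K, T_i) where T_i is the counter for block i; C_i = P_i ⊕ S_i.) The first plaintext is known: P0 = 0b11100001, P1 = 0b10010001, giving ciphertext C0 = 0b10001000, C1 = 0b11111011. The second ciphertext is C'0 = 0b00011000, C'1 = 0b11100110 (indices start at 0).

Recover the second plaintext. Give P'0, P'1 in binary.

In CTR with a reused counter, both messages share the same keystream S_i, so C_i ⊕ C'_i = P_i ⊕ P'_i and thus P'_i = P_i ⊕ C_i ⊕ C'_i.
P'0: 0b11100001 ⊕ 0b10001000 ⊕ 0b00011000 = 0b01110001.
P'1: 0b10010001 ⊕ 0b11111011 ⊕ 0b11100110 = 0b10001100.

P'0 = 0b01110001, P'1 = 0b10001100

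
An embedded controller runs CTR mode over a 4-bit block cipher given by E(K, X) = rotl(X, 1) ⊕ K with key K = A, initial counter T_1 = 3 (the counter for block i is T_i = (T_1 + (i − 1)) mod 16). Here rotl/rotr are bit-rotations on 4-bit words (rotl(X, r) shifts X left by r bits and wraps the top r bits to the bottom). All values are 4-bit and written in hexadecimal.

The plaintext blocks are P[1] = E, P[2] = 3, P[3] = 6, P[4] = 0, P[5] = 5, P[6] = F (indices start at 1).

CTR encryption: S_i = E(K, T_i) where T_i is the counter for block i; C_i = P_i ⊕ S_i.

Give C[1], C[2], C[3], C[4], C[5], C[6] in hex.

C[1]: T = 3, S = E(K, T) = C; E ⊕ C = 2.
C[2]: T = 4, S = E(K, T) = 2; 3 ⊕ 2 = 1.
C[3]: T = 5, S = E(K, T) = 0; 6 ⊕ 0 = 6.
C[4]: T = 6, S = E(K, T) = 6; 0 ⊕ 6 = 6.
C[5]: T = 7, S = E(K, T) = 4; 5 ⊕ 4 = 1.
C[6]: T = 8, S = E(K, T) = B; F ⊕ B = 4.

C[1] = 2, C[2] = 1, C[3] = 6, C[4] = 6, C[5] = 1, C[6] = 4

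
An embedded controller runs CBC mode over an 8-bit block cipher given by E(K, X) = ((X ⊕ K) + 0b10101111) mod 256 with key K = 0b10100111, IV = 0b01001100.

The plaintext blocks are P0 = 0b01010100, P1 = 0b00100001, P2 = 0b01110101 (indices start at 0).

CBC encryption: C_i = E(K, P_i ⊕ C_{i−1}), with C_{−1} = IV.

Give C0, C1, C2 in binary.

C0: P0 ⊕ 0b01001100 = 0b00011000; E(K, 0b00011000) = 0b01101110.
C1: P1 ⊕ 0b01101110 = 0b01001111; E(K, 0b01001111) = 0b10010111.
C2: P2 ⊕ 0b10010111 = 0b11100010; E(K, 0b11100010) = 0b11110100.

C0 = 0b01101110, C1 = 0b10010111, C2 = 0b11110100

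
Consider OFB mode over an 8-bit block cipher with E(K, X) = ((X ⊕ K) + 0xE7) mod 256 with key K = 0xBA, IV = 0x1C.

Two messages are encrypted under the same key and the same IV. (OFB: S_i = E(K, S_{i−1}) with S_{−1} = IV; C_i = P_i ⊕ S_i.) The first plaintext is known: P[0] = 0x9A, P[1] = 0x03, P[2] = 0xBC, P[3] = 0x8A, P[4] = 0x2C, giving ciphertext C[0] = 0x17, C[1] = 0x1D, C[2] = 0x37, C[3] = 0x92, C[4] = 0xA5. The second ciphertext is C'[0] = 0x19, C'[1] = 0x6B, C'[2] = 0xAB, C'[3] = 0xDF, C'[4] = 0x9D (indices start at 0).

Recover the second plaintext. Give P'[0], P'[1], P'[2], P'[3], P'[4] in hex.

P'[0] = 0x94, P'[1] = 0x75, P'[2] = 0x20, P'[3] = 0xC7, P'[4] = 0x14

In OFB with a reused IV, both messages share the same keystream S_i, so C_i ⊕ C'_i = P_i ⊕ P'_i and thus P'_i = P_i ⊕ C_i ⊕ C'_i.
P'[0]: 0x9A ⊕ 0x17 ⊕ 0x19 = 0x94.
P'[1]: 0x03 ⊕ 0x1D ⊕ 0x6B = 0x75.
P'[2]: 0xBC ⊕ 0x37 ⊕ 0xAB = 0x20.
P'[3]: 0x8A ⊕ 0x92 ⊕ 0xDF = 0xC7.
P'[4]: 0x2C ⊕ 0xA5 ⊕ 0x9D = 0x14.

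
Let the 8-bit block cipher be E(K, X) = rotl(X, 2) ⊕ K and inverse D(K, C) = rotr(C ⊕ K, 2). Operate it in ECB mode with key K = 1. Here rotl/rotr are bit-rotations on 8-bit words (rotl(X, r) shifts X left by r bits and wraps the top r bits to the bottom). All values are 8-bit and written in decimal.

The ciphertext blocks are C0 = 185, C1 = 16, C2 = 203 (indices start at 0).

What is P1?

P1 = 68

ECB decryption: P_i = D(K, C_i).
P1: D(K, 16) = 68.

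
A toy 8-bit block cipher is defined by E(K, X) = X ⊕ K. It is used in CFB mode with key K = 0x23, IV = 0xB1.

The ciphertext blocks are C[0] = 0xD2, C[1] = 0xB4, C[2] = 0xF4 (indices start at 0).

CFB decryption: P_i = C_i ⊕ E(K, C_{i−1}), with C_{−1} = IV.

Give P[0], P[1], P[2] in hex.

P[0] = 0x40, P[1] = 0x45, P[2] = 0x63

P[0]: E(K, 0xB1) = 0x92; 0xD2 ⊕ 0x92 = 0x40.
P[1]: E(K, 0xD2) = 0xF1; 0xB4 ⊕ 0xF1 = 0x45.
P[2]: E(K, 0xB4) = 0x97; 0xF4 ⊕ 0x97 = 0x63.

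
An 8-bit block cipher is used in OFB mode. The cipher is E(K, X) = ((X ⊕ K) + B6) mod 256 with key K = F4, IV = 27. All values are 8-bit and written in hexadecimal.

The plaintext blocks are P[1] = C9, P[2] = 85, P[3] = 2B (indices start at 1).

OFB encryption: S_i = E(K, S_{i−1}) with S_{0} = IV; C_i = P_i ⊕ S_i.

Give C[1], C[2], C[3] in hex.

C[1] = 40, C[2] = B6, C[3] = 56

C[1]: S = E(K, 27) = 89; C9 ⊕ 89 = 40.
C[2]: S = E(K, 89) = 33; 85 ⊕ 33 = B6.
C[3]: S = E(K, 33) = 7D; 2B ⊕ 7D = 56.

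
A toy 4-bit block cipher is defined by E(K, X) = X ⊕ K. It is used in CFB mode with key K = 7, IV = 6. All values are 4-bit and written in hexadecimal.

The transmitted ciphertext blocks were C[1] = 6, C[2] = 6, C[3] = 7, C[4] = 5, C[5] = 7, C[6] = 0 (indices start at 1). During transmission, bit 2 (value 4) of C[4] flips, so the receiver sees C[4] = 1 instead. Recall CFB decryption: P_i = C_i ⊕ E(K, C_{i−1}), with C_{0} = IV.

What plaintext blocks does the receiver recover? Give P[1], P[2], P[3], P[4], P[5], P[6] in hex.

Only C[4] changed, to 1. In CFB, a change in C_i flips the same bit in P_i and garbles P_{i+1}. Decrypting the received ciphertext:
P[1]: E(K, 6) = 1; 6 ⊕ 1 = 7.
P[2]: E(K, 6) = 1; 6 ⊕ 1 = 7.
P[3]: E(K, 6) = 1; 7 ⊕ 1 = 6.
P[4]: E(K, 7) = 0; 1 ⊕ 0 = 1.
P[5]: E(K, 1) = 6; 7 ⊕ 6 = 1.
P[6]: E(K, 7) = 0; 0 ⊕ 0 = 0.
Blocks that differ from the original plaintext: P[4], P[5].

P[1] = 7, P[2] = 7, P[3] = 6, P[4] = 1, P[5] = 1, P[6] = 0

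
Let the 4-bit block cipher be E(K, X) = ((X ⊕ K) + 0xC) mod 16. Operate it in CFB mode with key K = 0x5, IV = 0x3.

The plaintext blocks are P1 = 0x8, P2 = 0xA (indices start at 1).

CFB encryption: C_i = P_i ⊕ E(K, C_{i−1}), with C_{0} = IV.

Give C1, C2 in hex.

C1 = 0xA, C2 = 0x1

C1: E(K, 0x3) = 0x2; 0x8 ⊕ 0x2 = 0xA.
C2: E(K, 0xA) = 0xB; 0xA ⊕ 0xB = 0x1.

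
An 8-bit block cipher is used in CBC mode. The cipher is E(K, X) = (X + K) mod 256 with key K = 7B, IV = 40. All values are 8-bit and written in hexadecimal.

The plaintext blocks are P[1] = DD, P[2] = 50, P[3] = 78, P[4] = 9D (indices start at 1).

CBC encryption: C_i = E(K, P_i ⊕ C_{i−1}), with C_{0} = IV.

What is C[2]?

C[1]: P[1] ⊕ 40 = 9D; E(K, 9D) = 18.
C[2]: P[2] ⊕ 18 = 48; E(K, 48) = C3.

C[2] = C3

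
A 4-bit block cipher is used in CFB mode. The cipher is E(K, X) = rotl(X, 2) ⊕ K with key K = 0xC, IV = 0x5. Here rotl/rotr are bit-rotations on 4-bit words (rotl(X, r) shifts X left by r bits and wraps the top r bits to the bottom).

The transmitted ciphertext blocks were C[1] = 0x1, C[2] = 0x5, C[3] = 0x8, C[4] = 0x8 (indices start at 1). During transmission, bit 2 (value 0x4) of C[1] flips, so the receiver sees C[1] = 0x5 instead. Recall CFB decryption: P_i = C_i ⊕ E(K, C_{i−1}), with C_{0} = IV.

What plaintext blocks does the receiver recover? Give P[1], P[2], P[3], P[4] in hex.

Only C[1] changed, to 0x5. In CFB, a change in C_i flips the same bit in P_i and garbles P_{i+1}. Decrypting the received ciphertext:
P[1]: E(K, 0x5) = 0x9; 0x5 ⊕ 0x9 = 0xC.
P[2]: E(K, 0x5) = 0x9; 0x5 ⊕ 0x9 = 0xC.
P[3]: E(K, 0x5) = 0x9; 0x8 ⊕ 0x9 = 0x1.
P[4]: E(K, 0x8) = 0xE; 0x8 ⊕ 0xE = 0x6.
Blocks that differ from the original plaintext: P[1], P[2].

P[1] = 0xC, P[2] = 0xC, P[3] = 0x1, P[4] = 0x6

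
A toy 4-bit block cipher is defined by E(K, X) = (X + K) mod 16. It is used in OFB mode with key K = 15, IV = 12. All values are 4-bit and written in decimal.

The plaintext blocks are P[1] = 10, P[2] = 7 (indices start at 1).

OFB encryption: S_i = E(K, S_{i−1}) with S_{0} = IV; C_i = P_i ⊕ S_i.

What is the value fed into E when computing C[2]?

11

C[1]: S = E(K, 12) = 11; 10 ⊕ 11 = 1.
C[2]: S = E(K, 11) = 10; 7 ⊕ 10 = 13.
So the input to E for block [2] is 11.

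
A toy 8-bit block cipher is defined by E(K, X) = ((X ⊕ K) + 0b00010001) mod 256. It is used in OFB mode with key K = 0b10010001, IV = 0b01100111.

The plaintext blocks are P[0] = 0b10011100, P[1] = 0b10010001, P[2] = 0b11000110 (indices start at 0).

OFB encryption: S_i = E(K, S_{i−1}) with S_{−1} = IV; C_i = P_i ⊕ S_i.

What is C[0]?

C[0]: S = E(K, 0b01100111) = 0b00000111; 0b10011100 ⊕ 0b00000111 = 0b10011011.

C[0] = 0b10011011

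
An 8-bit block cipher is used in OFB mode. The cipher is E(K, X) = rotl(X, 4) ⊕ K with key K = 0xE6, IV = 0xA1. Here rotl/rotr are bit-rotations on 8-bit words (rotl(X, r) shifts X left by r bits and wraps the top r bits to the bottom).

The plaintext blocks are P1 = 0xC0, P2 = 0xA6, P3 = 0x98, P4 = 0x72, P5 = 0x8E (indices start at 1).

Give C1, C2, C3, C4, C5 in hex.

OFB encryption: S_i = E(K, S_{i−1}) with S_{0} = IV; C_i = P_i ⊕ S_i.
C1: S = E(K, 0xA1) = 0xFC; 0xC0 ⊕ 0xFC = 0x3C.
C2: S = E(K, 0xFC) = 0x29; 0xA6 ⊕ 0x29 = 0x8F.
C3: S = E(K, 0x29) = 0x74; 0x98 ⊕ 0x74 = 0xEC.
C4: S = E(K, 0x74) = 0xA1; 0x72 ⊕ 0xA1 = 0xD3.
C5: S = E(K, 0xA1) = 0xFC; 0x8E ⊕ 0xFC = 0x72.

C1 = 0x3C, C2 = 0x8F, C3 = 0xEC, C4 = 0xD3, C5 = 0x72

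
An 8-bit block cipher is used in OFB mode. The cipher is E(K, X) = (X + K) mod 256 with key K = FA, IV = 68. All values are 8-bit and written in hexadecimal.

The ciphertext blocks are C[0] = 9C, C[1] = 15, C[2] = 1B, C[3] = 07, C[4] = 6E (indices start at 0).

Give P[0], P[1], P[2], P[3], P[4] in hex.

OFB decryption: S_i = E(K, S_{i−1}) with S_{−1} = IV; P_i = C_i ⊕ S_i.
P[0]: S = E(K, 68) = 62; 9C ⊕ 62 = FE.
P[1]: S = E(K, 62) = 5C; 15 ⊕ 5C = 49.
P[2]: S = E(K, 5C) = 56; 1B ⊕ 56 = 4D.
P[3]: S = E(K, 56) = 50; 07 ⊕ 50 = 57.
P[4]: S = E(K, 50) = 4A; 6E ⊕ 4A = 24.

P[0] = FE, P[1] = 49, P[2] = 4D, P[3] = 57, P[4] = 24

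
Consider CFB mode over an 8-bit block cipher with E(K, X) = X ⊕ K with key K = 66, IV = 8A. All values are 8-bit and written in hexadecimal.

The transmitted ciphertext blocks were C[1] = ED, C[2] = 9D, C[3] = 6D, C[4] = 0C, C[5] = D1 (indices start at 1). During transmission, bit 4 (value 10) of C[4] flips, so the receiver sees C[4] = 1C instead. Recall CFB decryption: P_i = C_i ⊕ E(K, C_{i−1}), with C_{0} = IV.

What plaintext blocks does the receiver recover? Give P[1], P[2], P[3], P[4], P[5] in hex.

P[1] = 01, P[2] = 16, P[3] = 96, P[4] = 17, P[5] = AB

Only C[4] changed, to 1C. In CFB, a change in C_i flips the same bit in P_i and garbles P_{i+1}. Decrypting the received ciphertext:
P[1]: E(K, 8A) = EC; ED ⊕ EC = 01.
P[2]: E(K, ED) = 8B; 9D ⊕ 8B = 16.
P[3]: E(K, 9D) = FB; 6D ⊕ FB = 96.
P[4]: E(K, 6D) = 0B; 1C ⊕ 0B = 17.
P[5]: E(K, 1C) = 7A; D1 ⊕ 7A = AB.
Blocks that differ from the original plaintext: P[4], P[5].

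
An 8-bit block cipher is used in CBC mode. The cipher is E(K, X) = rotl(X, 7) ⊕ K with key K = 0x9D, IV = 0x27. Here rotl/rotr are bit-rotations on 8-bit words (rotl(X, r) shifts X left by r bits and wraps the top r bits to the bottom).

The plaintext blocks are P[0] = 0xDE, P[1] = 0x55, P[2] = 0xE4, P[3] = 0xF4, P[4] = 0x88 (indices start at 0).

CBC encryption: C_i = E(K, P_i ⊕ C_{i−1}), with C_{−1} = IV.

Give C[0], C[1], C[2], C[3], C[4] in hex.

C[0] = 0x61, C[1] = 0x87, C[2] = 0x2C, C[3] = 0xF1, C[4] = 0x21

C[0]: P[0] ⊕ 0x27 = 0xF9; E(K, 0xF9) = 0x61.
C[1]: P[1] ⊕ 0x61 = 0x34; E(K, 0x34) = 0x87.
C[2]: P[2] ⊕ 0x87 = 0x63; E(K, 0x63) = 0x2C.
C[3]: P[3] ⊕ 0x2C = 0xD8; E(K, 0xD8) = 0xF1.
C[4]: P[4] ⊕ 0xF1 = 0x79; E(K, 0x79) = 0x21.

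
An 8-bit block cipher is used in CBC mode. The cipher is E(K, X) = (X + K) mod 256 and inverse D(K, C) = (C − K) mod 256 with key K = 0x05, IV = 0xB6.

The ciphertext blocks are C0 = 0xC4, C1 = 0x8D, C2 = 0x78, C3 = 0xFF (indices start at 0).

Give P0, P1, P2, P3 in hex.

CBC decryption: P_i = D(K, C_i) ⊕ C_{i−1}, with C_{−1} = IV.
P0: D(K, 0xC4) = 0xBF; 0xBF ⊕ 0xB6 = 0x09.
P1: D(K, 0x8D) = 0x88; 0x88 ⊕ 0xC4 = 0x4C.
P2: D(K, 0x78) = 0x73; 0x73 ⊕ 0x8D = 0xFE.
P3: D(K, 0xFF) = 0xFA; 0xFA ⊕ 0x78 = 0x82.

P0 = 0x09, P1 = 0x4C, P2 = 0xFE, P3 = 0x82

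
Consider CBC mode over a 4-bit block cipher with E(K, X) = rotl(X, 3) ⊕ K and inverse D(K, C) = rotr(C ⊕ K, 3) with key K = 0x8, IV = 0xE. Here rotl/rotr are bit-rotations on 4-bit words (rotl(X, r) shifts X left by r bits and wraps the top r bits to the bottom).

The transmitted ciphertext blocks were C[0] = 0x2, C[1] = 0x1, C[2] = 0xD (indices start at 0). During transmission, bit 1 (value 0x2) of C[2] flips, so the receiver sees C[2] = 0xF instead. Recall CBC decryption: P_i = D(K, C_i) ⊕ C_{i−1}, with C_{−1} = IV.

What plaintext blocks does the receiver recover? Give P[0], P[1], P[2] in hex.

P[0] = 0xB, P[1] = 0x1, P[2] = 0xF

Only C[2] changed, to 0xF. In CBC, a change in C_i garbles P_i and flips the same bit in P_{i+1}. Decrypting the received ciphertext:
P[0]: D(K, 0x2) = 0x5; 0x5 ⊕ 0xE = 0xB.
P[1]: D(K, 0x1) = 0x3; 0x3 ⊕ 0x2 = 0x1.
P[2]: D(K, 0xF) = 0xE; 0xE ⊕ 0x1 = 0xF.
Blocks that differ from the original plaintext: P[2].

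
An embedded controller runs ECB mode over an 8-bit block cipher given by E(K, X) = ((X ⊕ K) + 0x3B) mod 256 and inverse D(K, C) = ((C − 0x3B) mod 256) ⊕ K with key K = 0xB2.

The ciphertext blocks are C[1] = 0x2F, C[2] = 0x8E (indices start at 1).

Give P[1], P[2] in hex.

P[1] = 0x46, P[2] = 0xE1

ECB decryption: P_i = D(K, C_i).
P[1]: D(K, 0x2F) = 0x46.
P[2]: D(K, 0x8E) = 0xE1.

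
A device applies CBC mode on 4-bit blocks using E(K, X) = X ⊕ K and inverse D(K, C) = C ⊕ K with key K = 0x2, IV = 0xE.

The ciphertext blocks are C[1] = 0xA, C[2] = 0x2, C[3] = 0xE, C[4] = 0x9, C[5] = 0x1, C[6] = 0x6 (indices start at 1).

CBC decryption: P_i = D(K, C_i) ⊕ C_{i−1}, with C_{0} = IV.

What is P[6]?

P[6] = 0x5

P[6]: D(K, 0x6) = 0x4; 0x4 ⊕ 0x1 = 0x5.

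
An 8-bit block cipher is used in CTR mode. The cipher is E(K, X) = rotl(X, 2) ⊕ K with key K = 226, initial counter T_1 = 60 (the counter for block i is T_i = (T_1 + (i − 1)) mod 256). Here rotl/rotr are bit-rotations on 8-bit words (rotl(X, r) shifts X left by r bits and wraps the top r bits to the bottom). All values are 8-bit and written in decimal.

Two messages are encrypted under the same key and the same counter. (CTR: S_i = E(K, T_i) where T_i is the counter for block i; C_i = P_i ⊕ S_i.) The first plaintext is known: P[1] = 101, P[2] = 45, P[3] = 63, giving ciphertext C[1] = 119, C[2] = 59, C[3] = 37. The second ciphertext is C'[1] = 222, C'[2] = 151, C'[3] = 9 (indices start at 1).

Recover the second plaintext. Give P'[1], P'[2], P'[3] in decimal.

P'[1] = 204, P'[2] = 129, P'[3] = 19

In CTR with a reused counter, both messages share the same keystream S_i, so C_i ⊕ C'_i = P_i ⊕ P'_i and thus P'_i = P_i ⊕ C_i ⊕ C'_i.
P'[1]: 101 ⊕ 119 ⊕ 222 = 204.
P'[2]: 45 ⊕ 59 ⊕ 151 = 129.
P'[3]: 63 ⊕ 37 ⊕ 9 = 19.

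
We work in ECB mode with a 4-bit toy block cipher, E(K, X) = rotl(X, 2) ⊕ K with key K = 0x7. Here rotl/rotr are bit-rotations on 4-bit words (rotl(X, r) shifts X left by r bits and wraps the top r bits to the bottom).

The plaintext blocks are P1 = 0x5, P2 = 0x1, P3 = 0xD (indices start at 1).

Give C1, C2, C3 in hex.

C1 = 0x2, C2 = 0x3, C3 = 0x0

ECB encryption: C_i = E(K, P_i).
C1: E(K, 0x5) = 0x2.
C2: E(K, 0x1) = 0x3.
C3: E(K, 0xD) = 0x0.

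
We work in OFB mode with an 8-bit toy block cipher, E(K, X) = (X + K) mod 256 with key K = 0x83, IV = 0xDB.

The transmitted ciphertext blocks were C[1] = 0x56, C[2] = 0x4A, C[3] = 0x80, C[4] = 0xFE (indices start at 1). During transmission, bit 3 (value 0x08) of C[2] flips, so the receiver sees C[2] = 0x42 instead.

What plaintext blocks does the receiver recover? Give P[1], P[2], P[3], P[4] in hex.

OFB decryption: S_i = E(K, S_{i−1}) with S_{0} = IV; P_i = C_i ⊕ S_i.
Only C[2] changed, to 0x42. In OFB, a change in C_i flips the same bit in P_i only; the keystream is unaffected. Decrypting the received ciphertext:
P[1]: S = E(K, 0xDB) = 0x5E; 0x56 ⊕ 0x5E = 0x08.
P[2]: S = E(K, 0x5E) = 0xE1; 0x42 ⊕ 0xE1 = 0xA3.
P[3]: S = E(K, 0xE1) = 0x64; 0x80 ⊕ 0x64 = 0xE4.
P[4]: S = E(K, 0x64) = 0xE7; 0xFE ⊕ 0xE7 = 0x19.
Blocks that differ from the original plaintext: P[2].

P[1] = 0x08, P[2] = 0xA3, P[3] = 0xE4, P[4] = 0x19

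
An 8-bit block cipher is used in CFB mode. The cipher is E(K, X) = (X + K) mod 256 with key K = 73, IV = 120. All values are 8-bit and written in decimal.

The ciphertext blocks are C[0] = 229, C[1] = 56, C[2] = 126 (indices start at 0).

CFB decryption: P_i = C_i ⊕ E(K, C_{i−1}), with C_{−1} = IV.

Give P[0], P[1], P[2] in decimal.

P[0]: E(K, 120) = 193; 229 ⊕ 193 = 36.
P[1]: E(K, 229) = 46; 56 ⊕ 46 = 22.
P[2]: E(K, 56) = 129; 126 ⊕ 129 = 255.

P[0] = 36, P[1] = 22, P[2] = 255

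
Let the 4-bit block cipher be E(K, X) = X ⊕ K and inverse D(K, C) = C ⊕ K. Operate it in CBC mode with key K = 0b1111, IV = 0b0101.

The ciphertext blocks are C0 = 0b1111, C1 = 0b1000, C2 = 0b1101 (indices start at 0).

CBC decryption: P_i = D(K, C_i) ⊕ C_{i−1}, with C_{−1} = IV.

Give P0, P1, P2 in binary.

P0: D(K, 0b1111) = 0b0000; 0b0000 ⊕ 0b0101 = 0b0101.
P1: D(K, 0b1000) = 0b0111; 0b0111 ⊕ 0b1111 = 0b1000.
P2: D(K, 0b1101) = 0b0010; 0b0010 ⊕ 0b1000 = 0b1010.

P0 = 0b0101, P1 = 0b1000, P2 = 0b1010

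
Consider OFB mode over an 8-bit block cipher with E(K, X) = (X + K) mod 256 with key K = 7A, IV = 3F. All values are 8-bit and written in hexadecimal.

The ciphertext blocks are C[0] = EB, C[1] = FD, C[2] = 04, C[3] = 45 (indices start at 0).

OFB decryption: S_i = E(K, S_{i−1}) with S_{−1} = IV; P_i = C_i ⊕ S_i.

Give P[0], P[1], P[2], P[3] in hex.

P[0]: S = E(K, 3F) = B9; EB ⊕ B9 = 52.
P[1]: S = E(K, B9) = 33; FD ⊕ 33 = CE.
P[2]: S = E(K, 33) = AD; 04 ⊕ AD = A9.
P[3]: S = E(K, AD) = 27; 45 ⊕ 27 = 62.

P[0] = 52, P[1] = CE, P[2] = A9, P[3] = 62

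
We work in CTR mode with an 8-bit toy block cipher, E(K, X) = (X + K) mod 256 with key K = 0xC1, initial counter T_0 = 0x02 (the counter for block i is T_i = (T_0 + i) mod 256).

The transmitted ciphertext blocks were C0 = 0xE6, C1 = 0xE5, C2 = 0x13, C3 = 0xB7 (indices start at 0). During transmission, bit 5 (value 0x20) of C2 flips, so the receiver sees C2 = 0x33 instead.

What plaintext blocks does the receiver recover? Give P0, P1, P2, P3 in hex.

CTR decryption: S_i = E(K, T_i) where T_i is the counter for block i; P_i = C_i ⊕ S_i.
Only C2 changed, to 0x33. In CTR, a change in C_i flips the same bit in P_i only; the keystream is unaffected. Decrypting the received ciphertext:
P0: T = 0x02, S = E(K, T) = 0xC3; 0xE6 ⊕ 0xC3 = 0x25.
P1: T = 0x03, S = E(K, T) = 0xC4; 0xE5 ⊕ 0xC4 = 0x21.
P2: T = 0x04, S = E(K, T) = 0xC5; 0x33 ⊕ 0xC5 = 0xF6.
P3: T = 0x05, S = E(K, T) = 0xC6; 0xB7 ⊕ 0xC6 = 0x71.
Blocks that differ from the original plaintext: P2.

P0 = 0x25, P1 = 0x21, P2 = 0xF6, P3 = 0x71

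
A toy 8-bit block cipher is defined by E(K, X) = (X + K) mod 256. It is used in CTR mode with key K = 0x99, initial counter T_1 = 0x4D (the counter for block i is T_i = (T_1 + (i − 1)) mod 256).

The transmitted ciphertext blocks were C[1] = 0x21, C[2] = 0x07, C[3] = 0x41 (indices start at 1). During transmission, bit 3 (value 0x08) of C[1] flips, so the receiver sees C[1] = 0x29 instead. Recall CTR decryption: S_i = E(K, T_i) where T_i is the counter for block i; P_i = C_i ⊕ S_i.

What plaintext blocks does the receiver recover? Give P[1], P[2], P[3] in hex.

Only C[1] changed, to 0x29. In CTR, a change in C_i flips the same bit in P_i only; the keystream is unaffected. Decrypting the received ciphertext:
P[1]: T = 0x4D, S = E(K, T) = 0xE6; 0x29 ⊕ 0xE6 = 0xCF.
P[2]: T = 0x4E, S = E(K, T) = 0xE7; 0x07 ⊕ 0xE7 = 0xE0.
P[3]: T = 0x4F, S = E(K, T) = 0xE8; 0x41 ⊕ 0xE8 = 0xA9.
Blocks that differ from the original plaintext: P[1].

P[1] = 0xCF, P[2] = 0xE0, P[3] = 0xA9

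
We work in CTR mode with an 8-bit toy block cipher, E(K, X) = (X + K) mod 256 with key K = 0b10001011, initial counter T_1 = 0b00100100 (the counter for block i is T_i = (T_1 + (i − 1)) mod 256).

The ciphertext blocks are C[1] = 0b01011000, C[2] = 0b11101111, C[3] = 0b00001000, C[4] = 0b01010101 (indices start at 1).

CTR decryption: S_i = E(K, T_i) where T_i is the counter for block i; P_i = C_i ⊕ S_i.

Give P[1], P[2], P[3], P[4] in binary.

P[1]: T = 0b00100100, S = E(K, T) = 0b10101111; 0b01011000 ⊕ 0b10101111 = 0b11110111.
P[2]: T = 0b00100101, S = E(K, T) = 0b10110000; 0b11101111 ⊕ 0b10110000 = 0b01011111.
P[3]: T = 0b00100110, S = E(K, T) = 0b10110001; 0b00001000 ⊕ 0b10110001 = 0b10111001.
P[4]: T = 0b00100111, S = E(K, T) = 0b10110010; 0b01010101 ⊕ 0b10110010 = 0b11100111.

P[1] = 0b11110111, P[2] = 0b01011111, P[3] = 0b10111001, P[4] = 0b11100111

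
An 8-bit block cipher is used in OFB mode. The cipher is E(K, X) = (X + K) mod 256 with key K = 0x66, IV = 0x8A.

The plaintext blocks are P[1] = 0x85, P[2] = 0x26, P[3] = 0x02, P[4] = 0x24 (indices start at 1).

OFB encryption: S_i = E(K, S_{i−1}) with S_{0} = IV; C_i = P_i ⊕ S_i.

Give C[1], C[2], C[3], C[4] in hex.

C[1]: S = E(K, 0x8A) = 0xF0; 0x85 ⊕ 0xF0 = 0x75.
C[2]: S = E(K, 0xF0) = 0x56; 0x26 ⊕ 0x56 = 0x70.
C[3]: S = E(K, 0x56) = 0xBC; 0x02 ⊕ 0xBC = 0xBE.
C[4]: S = E(K, 0xBC) = 0x22; 0x24 ⊕ 0x22 = 0x06.

C[1] = 0x75, C[2] = 0x70, C[3] = 0xBE, C[4] = 0x06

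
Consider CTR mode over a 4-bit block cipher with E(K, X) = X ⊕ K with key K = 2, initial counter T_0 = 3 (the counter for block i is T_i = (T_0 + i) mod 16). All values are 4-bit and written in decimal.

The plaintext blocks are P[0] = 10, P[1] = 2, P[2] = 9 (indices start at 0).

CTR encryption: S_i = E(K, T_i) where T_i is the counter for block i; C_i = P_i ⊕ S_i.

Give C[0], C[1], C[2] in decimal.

C[0]: T = 3, S = E(K, T) = 1; 10 ⊕ 1 = 11.
C[1]: T = 4, S = E(K, T) = 6; 2 ⊕ 6 = 4.
C[2]: T = 5, S = E(K, T) = 7; 9 ⊕ 7 = 14.

C[0] = 11, C[1] = 4, C[2] = 14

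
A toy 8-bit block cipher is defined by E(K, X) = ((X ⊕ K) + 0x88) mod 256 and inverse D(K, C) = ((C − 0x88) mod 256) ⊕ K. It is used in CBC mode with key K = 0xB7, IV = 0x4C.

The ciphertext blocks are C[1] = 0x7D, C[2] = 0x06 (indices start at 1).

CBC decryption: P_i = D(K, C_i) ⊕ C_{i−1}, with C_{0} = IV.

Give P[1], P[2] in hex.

P[1]: D(K, 0x7D) = 0x42; 0x42 ⊕ 0x4C = 0x0E.
P[2]: D(K, 0x06) = 0xC9; 0xC9 ⊕ 0x7D = 0xB4.

P[1] = 0x0E, P[2] = 0xB4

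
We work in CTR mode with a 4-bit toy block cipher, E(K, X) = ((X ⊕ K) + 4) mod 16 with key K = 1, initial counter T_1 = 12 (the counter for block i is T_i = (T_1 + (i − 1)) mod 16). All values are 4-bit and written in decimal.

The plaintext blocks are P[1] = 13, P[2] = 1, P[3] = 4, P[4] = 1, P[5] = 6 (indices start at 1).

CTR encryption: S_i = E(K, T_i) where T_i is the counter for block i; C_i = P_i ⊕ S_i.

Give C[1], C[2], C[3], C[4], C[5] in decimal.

C[1]: T = 12, S = E(K, T) = 1; 13 ⊕ 1 = 12.
C[2]: T = 13, S = E(K, T) = 0; 1 ⊕ 0 = 1.
C[3]: T = 14, S = E(K, T) = 3; 4 ⊕ 3 = 7.
C[4]: T = 15, S = E(K, T) = 2; 1 ⊕ 2 = 3.
C[5]: T = 0, S = E(K, T) = 5; 6 ⊕ 5 = 3.

C[1] = 12, C[2] = 1, C[3] = 7, C[4] = 3, C[5] = 3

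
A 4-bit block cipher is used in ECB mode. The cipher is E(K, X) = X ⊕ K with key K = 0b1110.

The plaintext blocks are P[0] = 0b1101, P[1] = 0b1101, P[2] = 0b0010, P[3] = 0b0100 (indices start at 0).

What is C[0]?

C[0] = 0b0011

ECB encryption: C_i = E(K, P_i).
C[0]: E(K, 0b1101) = 0b0011.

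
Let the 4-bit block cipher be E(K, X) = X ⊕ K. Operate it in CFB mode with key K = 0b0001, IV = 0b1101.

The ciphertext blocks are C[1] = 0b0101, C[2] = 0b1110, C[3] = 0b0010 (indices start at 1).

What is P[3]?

P[3] = 0b1101

CFB decryption: P_i = C_i ⊕ E(K, C_{i−1}), with C_{0} = IV.
P[3]: E(K, 0b1110) = 0b1111; 0b0010 ⊕ 0b1111 = 0b1101.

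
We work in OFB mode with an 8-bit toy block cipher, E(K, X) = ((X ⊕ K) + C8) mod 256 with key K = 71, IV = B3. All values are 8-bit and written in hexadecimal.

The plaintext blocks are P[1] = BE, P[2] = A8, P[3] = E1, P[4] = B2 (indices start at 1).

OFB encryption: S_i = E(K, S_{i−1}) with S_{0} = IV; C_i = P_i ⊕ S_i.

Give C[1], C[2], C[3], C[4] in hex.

C[1]: S = E(K, B3) = 8A; BE ⊕ 8A = 34.
C[2]: S = E(K, 8A) = C3; A8 ⊕ C3 = 6B.
C[3]: S = E(K, C3) = 7A; E1 ⊕ 7A = 9B.
C[4]: S = E(K, 7A) = D3; B2 ⊕ D3 = 61.

C[1] = 34, C[2] = 6B, C[3] = 9B, C[4] = 61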